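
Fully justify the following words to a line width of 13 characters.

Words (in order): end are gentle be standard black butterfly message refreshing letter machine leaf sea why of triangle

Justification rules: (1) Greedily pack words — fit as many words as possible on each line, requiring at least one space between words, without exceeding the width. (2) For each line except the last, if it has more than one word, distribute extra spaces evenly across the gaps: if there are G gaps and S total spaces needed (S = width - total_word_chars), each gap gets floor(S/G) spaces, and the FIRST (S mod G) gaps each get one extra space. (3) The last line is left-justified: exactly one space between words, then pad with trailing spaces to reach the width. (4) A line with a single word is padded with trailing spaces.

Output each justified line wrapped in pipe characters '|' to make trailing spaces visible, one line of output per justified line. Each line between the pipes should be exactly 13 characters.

Line 1: ['end', 'are'] (min_width=7, slack=6)
Line 2: ['gentle', 'be'] (min_width=9, slack=4)
Line 3: ['standard'] (min_width=8, slack=5)
Line 4: ['black'] (min_width=5, slack=8)
Line 5: ['butterfly'] (min_width=9, slack=4)
Line 6: ['message'] (min_width=7, slack=6)
Line 7: ['refreshing'] (min_width=10, slack=3)
Line 8: ['letter'] (min_width=6, slack=7)
Line 9: ['machine', 'leaf'] (min_width=12, slack=1)
Line 10: ['sea', 'why', 'of'] (min_width=10, slack=3)
Line 11: ['triangle'] (min_width=8, slack=5)

Answer: |end       are|
|gentle     be|
|standard     |
|black        |
|butterfly    |
|message      |
|refreshing   |
|letter       |
|machine  leaf|
|sea   why  of|
|triangle     |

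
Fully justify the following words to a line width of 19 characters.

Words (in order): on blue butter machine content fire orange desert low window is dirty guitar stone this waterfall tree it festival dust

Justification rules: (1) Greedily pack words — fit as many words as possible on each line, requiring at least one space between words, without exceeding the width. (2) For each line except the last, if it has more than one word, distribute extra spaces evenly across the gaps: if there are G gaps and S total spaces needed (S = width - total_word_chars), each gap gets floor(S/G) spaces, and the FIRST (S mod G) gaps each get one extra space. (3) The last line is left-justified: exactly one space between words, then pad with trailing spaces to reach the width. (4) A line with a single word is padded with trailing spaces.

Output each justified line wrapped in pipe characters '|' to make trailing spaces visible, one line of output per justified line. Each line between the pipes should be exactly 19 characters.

Line 1: ['on', 'blue', 'butter'] (min_width=14, slack=5)
Line 2: ['machine', 'content'] (min_width=15, slack=4)
Line 3: ['fire', 'orange', 'desert'] (min_width=18, slack=1)
Line 4: ['low', 'window', 'is', 'dirty'] (min_width=19, slack=0)
Line 5: ['guitar', 'stone', 'this'] (min_width=17, slack=2)
Line 6: ['waterfall', 'tree', 'it'] (min_width=17, slack=2)
Line 7: ['festival', 'dust'] (min_width=13, slack=6)

Answer: |on    blue   butter|
|machine     content|
|fire  orange desert|
|low window is dirty|
|guitar  stone  this|
|waterfall  tree  it|
|festival dust      |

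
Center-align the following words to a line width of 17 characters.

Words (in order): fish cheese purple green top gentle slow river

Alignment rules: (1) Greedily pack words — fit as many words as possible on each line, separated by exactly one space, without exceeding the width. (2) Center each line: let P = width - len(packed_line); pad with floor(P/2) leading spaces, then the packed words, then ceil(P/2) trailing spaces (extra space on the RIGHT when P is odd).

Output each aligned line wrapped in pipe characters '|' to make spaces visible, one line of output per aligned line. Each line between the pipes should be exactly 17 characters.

Line 1: ['fish', 'cheese'] (min_width=11, slack=6)
Line 2: ['purple', 'green', 'top'] (min_width=16, slack=1)
Line 3: ['gentle', 'slow', 'river'] (min_width=17, slack=0)

Answer: |   fish cheese   |
|purple green top |
|gentle slow river|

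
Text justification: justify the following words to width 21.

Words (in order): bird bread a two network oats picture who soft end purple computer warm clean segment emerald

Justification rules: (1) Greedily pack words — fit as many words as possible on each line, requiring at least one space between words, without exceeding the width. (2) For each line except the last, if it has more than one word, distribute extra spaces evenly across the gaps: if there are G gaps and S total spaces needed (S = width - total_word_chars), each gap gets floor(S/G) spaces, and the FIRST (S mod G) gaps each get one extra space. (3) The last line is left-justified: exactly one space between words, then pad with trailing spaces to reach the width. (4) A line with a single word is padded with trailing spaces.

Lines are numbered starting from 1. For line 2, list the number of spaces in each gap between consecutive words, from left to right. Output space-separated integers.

Answer: 2 1

Derivation:
Line 1: ['bird', 'bread', 'a', 'two'] (min_width=16, slack=5)
Line 2: ['network', 'oats', 'picture'] (min_width=20, slack=1)
Line 3: ['who', 'soft', 'end', 'purple'] (min_width=19, slack=2)
Line 4: ['computer', 'warm', 'clean'] (min_width=19, slack=2)
Line 5: ['segment', 'emerald'] (min_width=15, slack=6)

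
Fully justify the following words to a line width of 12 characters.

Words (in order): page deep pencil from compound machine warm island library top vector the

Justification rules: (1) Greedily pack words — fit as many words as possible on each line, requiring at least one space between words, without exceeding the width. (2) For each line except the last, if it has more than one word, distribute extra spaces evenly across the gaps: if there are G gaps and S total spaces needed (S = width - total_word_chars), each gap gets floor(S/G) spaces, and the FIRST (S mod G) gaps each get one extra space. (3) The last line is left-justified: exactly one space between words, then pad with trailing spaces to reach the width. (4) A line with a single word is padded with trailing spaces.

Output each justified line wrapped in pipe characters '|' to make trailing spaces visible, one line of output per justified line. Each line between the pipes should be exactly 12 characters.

Answer: |page    deep|
|pencil  from|
|compound    |
|machine warm|
|island      |
|library  top|
|vector the  |

Derivation:
Line 1: ['page', 'deep'] (min_width=9, slack=3)
Line 2: ['pencil', 'from'] (min_width=11, slack=1)
Line 3: ['compound'] (min_width=8, slack=4)
Line 4: ['machine', 'warm'] (min_width=12, slack=0)
Line 5: ['island'] (min_width=6, slack=6)
Line 6: ['library', 'top'] (min_width=11, slack=1)
Line 7: ['vector', 'the'] (min_width=10, slack=2)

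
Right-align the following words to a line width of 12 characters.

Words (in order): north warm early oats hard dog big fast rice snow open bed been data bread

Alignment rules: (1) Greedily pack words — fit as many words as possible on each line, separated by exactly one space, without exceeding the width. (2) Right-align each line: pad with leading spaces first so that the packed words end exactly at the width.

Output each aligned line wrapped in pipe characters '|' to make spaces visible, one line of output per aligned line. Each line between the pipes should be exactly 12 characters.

Answer: |  north warm|
|  early oats|
|hard dog big|
|   fast rice|
|   snow open|
|    bed been|
|  data bread|

Derivation:
Line 1: ['north', 'warm'] (min_width=10, slack=2)
Line 2: ['early', 'oats'] (min_width=10, slack=2)
Line 3: ['hard', 'dog', 'big'] (min_width=12, slack=0)
Line 4: ['fast', 'rice'] (min_width=9, slack=3)
Line 5: ['snow', 'open'] (min_width=9, slack=3)
Line 6: ['bed', 'been'] (min_width=8, slack=4)
Line 7: ['data', 'bread'] (min_width=10, slack=2)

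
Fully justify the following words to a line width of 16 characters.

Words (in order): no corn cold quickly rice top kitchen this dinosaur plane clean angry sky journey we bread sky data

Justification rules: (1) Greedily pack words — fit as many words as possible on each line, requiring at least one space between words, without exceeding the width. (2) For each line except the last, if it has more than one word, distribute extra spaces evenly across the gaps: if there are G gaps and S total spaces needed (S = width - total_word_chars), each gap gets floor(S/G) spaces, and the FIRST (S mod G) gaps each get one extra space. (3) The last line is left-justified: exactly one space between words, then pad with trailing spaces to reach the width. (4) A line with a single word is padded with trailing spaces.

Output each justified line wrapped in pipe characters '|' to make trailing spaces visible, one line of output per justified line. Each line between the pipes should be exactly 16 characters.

Line 1: ['no', 'corn', 'cold'] (min_width=12, slack=4)
Line 2: ['quickly', 'rice', 'top'] (min_width=16, slack=0)
Line 3: ['kitchen', 'this'] (min_width=12, slack=4)
Line 4: ['dinosaur', 'plane'] (min_width=14, slack=2)
Line 5: ['clean', 'angry', 'sky'] (min_width=15, slack=1)
Line 6: ['journey', 'we', 'bread'] (min_width=16, slack=0)
Line 7: ['sky', 'data'] (min_width=8, slack=8)

Answer: |no   corn   cold|
|quickly rice top|
|kitchen     this|
|dinosaur   plane|
|clean  angry sky|
|journey we bread|
|sky data        |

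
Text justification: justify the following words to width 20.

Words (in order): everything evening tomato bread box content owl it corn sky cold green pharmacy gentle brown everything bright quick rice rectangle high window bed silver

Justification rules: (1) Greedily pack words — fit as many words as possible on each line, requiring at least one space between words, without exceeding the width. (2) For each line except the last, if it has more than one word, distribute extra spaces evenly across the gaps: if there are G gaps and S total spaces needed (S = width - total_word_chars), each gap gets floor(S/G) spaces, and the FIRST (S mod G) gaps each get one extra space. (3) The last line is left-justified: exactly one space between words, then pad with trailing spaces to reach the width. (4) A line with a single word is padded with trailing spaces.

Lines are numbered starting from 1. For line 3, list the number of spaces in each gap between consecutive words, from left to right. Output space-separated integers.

Answer: 2 1 1

Derivation:
Line 1: ['everything', 'evening'] (min_width=18, slack=2)
Line 2: ['tomato', 'bread', 'box'] (min_width=16, slack=4)
Line 3: ['content', 'owl', 'it', 'corn'] (min_width=19, slack=1)
Line 4: ['sky', 'cold', 'green'] (min_width=14, slack=6)
Line 5: ['pharmacy', 'gentle'] (min_width=15, slack=5)
Line 6: ['brown', 'everything'] (min_width=16, slack=4)
Line 7: ['bright', 'quick', 'rice'] (min_width=17, slack=3)
Line 8: ['rectangle', 'high'] (min_width=14, slack=6)
Line 9: ['window', 'bed', 'silver'] (min_width=17, slack=3)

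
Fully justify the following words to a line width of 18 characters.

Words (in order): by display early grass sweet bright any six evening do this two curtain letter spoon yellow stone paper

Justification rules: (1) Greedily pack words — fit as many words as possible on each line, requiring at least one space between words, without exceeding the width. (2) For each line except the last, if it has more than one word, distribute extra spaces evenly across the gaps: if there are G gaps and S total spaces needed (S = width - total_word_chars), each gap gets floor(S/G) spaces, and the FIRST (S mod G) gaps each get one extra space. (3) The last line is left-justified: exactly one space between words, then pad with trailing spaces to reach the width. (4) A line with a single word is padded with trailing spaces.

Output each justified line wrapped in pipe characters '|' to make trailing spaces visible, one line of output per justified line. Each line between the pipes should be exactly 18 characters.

Answer: |by  display  early|
|grass sweet bright|
|any six evening do|
|this  two  curtain|
|letter       spoon|
|yellow stone paper|

Derivation:
Line 1: ['by', 'display', 'early'] (min_width=16, slack=2)
Line 2: ['grass', 'sweet', 'bright'] (min_width=18, slack=0)
Line 3: ['any', 'six', 'evening', 'do'] (min_width=18, slack=0)
Line 4: ['this', 'two', 'curtain'] (min_width=16, slack=2)
Line 5: ['letter', 'spoon'] (min_width=12, slack=6)
Line 6: ['yellow', 'stone', 'paper'] (min_width=18, slack=0)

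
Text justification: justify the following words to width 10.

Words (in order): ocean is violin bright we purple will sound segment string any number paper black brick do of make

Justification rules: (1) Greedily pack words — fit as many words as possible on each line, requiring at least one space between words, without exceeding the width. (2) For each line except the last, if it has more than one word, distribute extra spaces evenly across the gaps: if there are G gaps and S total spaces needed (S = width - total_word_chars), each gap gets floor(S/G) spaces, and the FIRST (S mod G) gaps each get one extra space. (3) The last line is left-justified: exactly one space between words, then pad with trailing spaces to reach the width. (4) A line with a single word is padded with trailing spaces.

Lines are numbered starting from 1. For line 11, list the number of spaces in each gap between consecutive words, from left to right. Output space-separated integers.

Line 1: ['ocean', 'is'] (min_width=8, slack=2)
Line 2: ['violin'] (min_width=6, slack=4)
Line 3: ['bright', 'we'] (min_width=9, slack=1)
Line 4: ['purple'] (min_width=6, slack=4)
Line 5: ['will', 'sound'] (min_width=10, slack=0)
Line 6: ['segment'] (min_width=7, slack=3)
Line 7: ['string', 'any'] (min_width=10, slack=0)
Line 8: ['number'] (min_width=6, slack=4)
Line 9: ['paper'] (min_width=5, slack=5)
Line 10: ['black'] (min_width=5, slack=5)
Line 11: ['brick', 'do'] (min_width=8, slack=2)
Line 12: ['of', 'make'] (min_width=7, slack=3)

Answer: 3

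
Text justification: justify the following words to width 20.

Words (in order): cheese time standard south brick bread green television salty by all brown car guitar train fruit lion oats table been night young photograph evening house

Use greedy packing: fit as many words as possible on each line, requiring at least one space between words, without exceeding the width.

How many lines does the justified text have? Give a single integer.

Line 1: ['cheese', 'time', 'standard'] (min_width=20, slack=0)
Line 2: ['south', 'brick', 'bread'] (min_width=17, slack=3)
Line 3: ['green', 'television'] (min_width=16, slack=4)
Line 4: ['salty', 'by', 'all', 'brown'] (min_width=18, slack=2)
Line 5: ['car', 'guitar', 'train'] (min_width=16, slack=4)
Line 6: ['fruit', 'lion', 'oats'] (min_width=15, slack=5)
Line 7: ['table', 'been', 'night'] (min_width=16, slack=4)
Line 8: ['young', 'photograph'] (min_width=16, slack=4)
Line 9: ['evening', 'house'] (min_width=13, slack=7)
Total lines: 9

Answer: 9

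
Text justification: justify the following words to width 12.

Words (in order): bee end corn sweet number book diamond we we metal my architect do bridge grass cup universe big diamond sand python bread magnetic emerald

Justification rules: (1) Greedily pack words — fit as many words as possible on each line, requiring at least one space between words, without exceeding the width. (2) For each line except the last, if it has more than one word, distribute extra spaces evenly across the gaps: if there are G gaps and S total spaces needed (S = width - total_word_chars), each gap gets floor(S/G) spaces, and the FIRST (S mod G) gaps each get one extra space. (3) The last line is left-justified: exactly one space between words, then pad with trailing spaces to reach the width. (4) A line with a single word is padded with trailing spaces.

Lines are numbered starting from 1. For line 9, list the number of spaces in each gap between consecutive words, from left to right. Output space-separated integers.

Answer: 1

Derivation:
Line 1: ['bee', 'end', 'corn'] (min_width=12, slack=0)
Line 2: ['sweet', 'number'] (min_width=12, slack=0)
Line 3: ['book', 'diamond'] (min_width=12, slack=0)
Line 4: ['we', 'we', 'metal'] (min_width=11, slack=1)
Line 5: ['my', 'architect'] (min_width=12, slack=0)
Line 6: ['do', 'bridge'] (min_width=9, slack=3)
Line 7: ['grass', 'cup'] (min_width=9, slack=3)
Line 8: ['universe', 'big'] (min_width=12, slack=0)
Line 9: ['diamond', 'sand'] (min_width=12, slack=0)
Line 10: ['python', 'bread'] (min_width=12, slack=0)
Line 11: ['magnetic'] (min_width=8, slack=4)
Line 12: ['emerald'] (min_width=7, slack=5)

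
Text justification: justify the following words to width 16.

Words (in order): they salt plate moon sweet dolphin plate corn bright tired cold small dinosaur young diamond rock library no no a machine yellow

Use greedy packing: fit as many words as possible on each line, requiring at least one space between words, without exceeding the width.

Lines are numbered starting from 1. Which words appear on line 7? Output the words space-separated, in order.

Line 1: ['they', 'salt', 'plate'] (min_width=15, slack=1)
Line 2: ['moon', 'sweet'] (min_width=10, slack=6)
Line 3: ['dolphin', 'plate'] (min_width=13, slack=3)
Line 4: ['corn', 'bright'] (min_width=11, slack=5)
Line 5: ['tired', 'cold', 'small'] (min_width=16, slack=0)
Line 6: ['dinosaur', 'young'] (min_width=14, slack=2)
Line 7: ['diamond', 'rock'] (min_width=12, slack=4)
Line 8: ['library', 'no', 'no', 'a'] (min_width=15, slack=1)
Line 9: ['machine', 'yellow'] (min_width=14, slack=2)

Answer: diamond rock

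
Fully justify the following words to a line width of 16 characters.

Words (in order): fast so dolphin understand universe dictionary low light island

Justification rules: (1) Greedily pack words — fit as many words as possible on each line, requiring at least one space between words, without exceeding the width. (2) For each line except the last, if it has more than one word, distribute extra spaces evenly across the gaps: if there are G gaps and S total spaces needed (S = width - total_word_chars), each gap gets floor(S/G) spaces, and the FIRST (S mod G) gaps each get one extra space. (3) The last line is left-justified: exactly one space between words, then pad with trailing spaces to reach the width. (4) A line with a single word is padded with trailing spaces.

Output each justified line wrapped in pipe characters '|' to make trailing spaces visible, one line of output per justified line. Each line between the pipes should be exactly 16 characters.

Line 1: ['fast', 'so', 'dolphin'] (min_width=15, slack=1)
Line 2: ['understand'] (min_width=10, slack=6)
Line 3: ['universe'] (min_width=8, slack=8)
Line 4: ['dictionary', 'low'] (min_width=14, slack=2)
Line 5: ['light', 'island'] (min_width=12, slack=4)

Answer: |fast  so dolphin|
|understand      |
|universe        |
|dictionary   low|
|light island    |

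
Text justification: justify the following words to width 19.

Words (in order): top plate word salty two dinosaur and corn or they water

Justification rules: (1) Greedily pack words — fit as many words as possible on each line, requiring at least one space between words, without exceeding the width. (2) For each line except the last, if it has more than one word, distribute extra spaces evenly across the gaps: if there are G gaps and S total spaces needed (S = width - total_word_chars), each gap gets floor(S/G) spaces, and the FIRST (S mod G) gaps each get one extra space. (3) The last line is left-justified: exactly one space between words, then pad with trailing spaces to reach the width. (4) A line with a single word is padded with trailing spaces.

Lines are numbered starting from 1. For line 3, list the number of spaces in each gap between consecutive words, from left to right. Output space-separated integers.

Answer: 2 2 2

Derivation:
Line 1: ['top', 'plate', 'word'] (min_width=14, slack=5)
Line 2: ['salty', 'two', 'dinosaur'] (min_width=18, slack=1)
Line 3: ['and', 'corn', 'or', 'they'] (min_width=16, slack=3)
Line 4: ['water'] (min_width=5, slack=14)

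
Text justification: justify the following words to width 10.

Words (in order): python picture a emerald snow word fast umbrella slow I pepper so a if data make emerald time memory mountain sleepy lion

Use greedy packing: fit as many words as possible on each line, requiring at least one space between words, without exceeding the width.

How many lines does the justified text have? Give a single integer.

Answer: 16

Derivation:
Line 1: ['python'] (min_width=6, slack=4)
Line 2: ['picture', 'a'] (min_width=9, slack=1)
Line 3: ['emerald'] (min_width=7, slack=3)
Line 4: ['snow', 'word'] (min_width=9, slack=1)
Line 5: ['fast'] (min_width=4, slack=6)
Line 6: ['umbrella'] (min_width=8, slack=2)
Line 7: ['slow', 'I'] (min_width=6, slack=4)
Line 8: ['pepper', 'so'] (min_width=9, slack=1)
Line 9: ['a', 'if', 'data'] (min_width=9, slack=1)
Line 10: ['make'] (min_width=4, slack=6)
Line 11: ['emerald'] (min_width=7, slack=3)
Line 12: ['time'] (min_width=4, slack=6)
Line 13: ['memory'] (min_width=6, slack=4)
Line 14: ['mountain'] (min_width=8, slack=2)
Line 15: ['sleepy'] (min_width=6, slack=4)
Line 16: ['lion'] (min_width=4, slack=6)
Total lines: 16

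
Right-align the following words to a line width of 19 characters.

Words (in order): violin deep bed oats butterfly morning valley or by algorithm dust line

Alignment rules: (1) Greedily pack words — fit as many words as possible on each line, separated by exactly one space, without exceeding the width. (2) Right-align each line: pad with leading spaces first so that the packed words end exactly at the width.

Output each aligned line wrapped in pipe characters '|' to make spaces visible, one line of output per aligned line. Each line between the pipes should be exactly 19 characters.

Line 1: ['violin', 'deep', 'bed'] (min_width=15, slack=4)
Line 2: ['oats', 'butterfly'] (min_width=14, slack=5)
Line 3: ['morning', 'valley', 'or'] (min_width=17, slack=2)
Line 4: ['by', 'algorithm', 'dust'] (min_width=17, slack=2)
Line 5: ['line'] (min_width=4, slack=15)

Answer: |    violin deep bed|
|     oats butterfly|
|  morning valley or|
|  by algorithm dust|
|               line|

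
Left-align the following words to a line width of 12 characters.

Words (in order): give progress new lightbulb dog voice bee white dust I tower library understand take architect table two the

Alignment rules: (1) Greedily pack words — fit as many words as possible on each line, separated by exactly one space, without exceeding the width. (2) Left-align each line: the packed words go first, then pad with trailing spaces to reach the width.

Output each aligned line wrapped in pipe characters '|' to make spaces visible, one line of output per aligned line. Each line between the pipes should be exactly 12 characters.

Answer: |give        |
|progress new|
|lightbulb   |
|dog voice   |
|bee white   |
|dust I tower|
|library     |
|understand  |
|take        |
|architect   |
|table two   |
|the         |

Derivation:
Line 1: ['give'] (min_width=4, slack=8)
Line 2: ['progress', 'new'] (min_width=12, slack=0)
Line 3: ['lightbulb'] (min_width=9, slack=3)
Line 4: ['dog', 'voice'] (min_width=9, slack=3)
Line 5: ['bee', 'white'] (min_width=9, slack=3)
Line 6: ['dust', 'I', 'tower'] (min_width=12, slack=0)
Line 7: ['library'] (min_width=7, slack=5)
Line 8: ['understand'] (min_width=10, slack=2)
Line 9: ['take'] (min_width=4, slack=8)
Line 10: ['architect'] (min_width=9, slack=3)
Line 11: ['table', 'two'] (min_width=9, slack=3)
Line 12: ['the'] (min_width=3, slack=9)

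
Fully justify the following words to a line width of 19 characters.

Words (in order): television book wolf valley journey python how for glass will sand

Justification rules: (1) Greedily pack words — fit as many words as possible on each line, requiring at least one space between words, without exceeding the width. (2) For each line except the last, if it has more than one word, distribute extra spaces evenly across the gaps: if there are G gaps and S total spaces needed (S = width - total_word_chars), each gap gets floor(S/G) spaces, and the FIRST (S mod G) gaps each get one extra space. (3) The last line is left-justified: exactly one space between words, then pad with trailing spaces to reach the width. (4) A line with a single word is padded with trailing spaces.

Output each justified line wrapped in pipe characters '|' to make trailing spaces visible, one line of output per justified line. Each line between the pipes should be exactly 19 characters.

Answer: |television     book|
|wolf valley journey|
|python    how   for|
|glass will sand    |

Derivation:
Line 1: ['television', 'book'] (min_width=15, slack=4)
Line 2: ['wolf', 'valley', 'journey'] (min_width=19, slack=0)
Line 3: ['python', 'how', 'for'] (min_width=14, slack=5)
Line 4: ['glass', 'will', 'sand'] (min_width=15, slack=4)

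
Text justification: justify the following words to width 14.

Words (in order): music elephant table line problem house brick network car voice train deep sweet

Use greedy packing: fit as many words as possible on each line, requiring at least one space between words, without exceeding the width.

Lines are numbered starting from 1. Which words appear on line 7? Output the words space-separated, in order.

Answer: sweet

Derivation:
Line 1: ['music', 'elephant'] (min_width=14, slack=0)
Line 2: ['table', 'line'] (min_width=10, slack=4)
Line 3: ['problem', 'house'] (min_width=13, slack=1)
Line 4: ['brick', 'network'] (min_width=13, slack=1)
Line 5: ['car', 'voice'] (min_width=9, slack=5)
Line 6: ['train', 'deep'] (min_width=10, slack=4)
Line 7: ['sweet'] (min_width=5, slack=9)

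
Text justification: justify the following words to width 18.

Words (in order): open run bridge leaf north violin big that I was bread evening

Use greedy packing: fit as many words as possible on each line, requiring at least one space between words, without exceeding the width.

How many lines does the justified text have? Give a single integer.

Answer: 4

Derivation:
Line 1: ['open', 'run', 'bridge'] (min_width=15, slack=3)
Line 2: ['leaf', 'north', 'violin'] (min_width=17, slack=1)
Line 3: ['big', 'that', 'I', 'was'] (min_width=14, slack=4)
Line 4: ['bread', 'evening'] (min_width=13, slack=5)
Total lines: 4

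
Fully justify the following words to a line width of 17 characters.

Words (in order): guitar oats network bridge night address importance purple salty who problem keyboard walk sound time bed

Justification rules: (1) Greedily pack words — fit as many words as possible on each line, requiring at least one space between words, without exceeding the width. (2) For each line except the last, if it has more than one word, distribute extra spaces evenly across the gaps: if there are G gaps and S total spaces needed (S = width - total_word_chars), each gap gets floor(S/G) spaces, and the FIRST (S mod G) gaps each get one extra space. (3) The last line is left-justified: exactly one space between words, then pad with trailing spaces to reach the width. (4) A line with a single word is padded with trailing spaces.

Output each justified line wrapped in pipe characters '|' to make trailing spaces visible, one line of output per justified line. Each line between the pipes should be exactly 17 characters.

Answer: |guitar       oats|
|network    bridge|
|night     address|
|importance purple|
|salty who problem|
|keyboard     walk|
|sound time bed   |

Derivation:
Line 1: ['guitar', 'oats'] (min_width=11, slack=6)
Line 2: ['network', 'bridge'] (min_width=14, slack=3)
Line 3: ['night', 'address'] (min_width=13, slack=4)
Line 4: ['importance', 'purple'] (min_width=17, slack=0)
Line 5: ['salty', 'who', 'problem'] (min_width=17, slack=0)
Line 6: ['keyboard', 'walk'] (min_width=13, slack=4)
Line 7: ['sound', 'time', 'bed'] (min_width=14, slack=3)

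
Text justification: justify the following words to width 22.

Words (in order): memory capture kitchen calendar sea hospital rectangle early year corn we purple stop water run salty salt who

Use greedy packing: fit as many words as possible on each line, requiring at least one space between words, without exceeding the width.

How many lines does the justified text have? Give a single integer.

Line 1: ['memory', 'capture', 'kitchen'] (min_width=22, slack=0)
Line 2: ['calendar', 'sea', 'hospital'] (min_width=21, slack=1)
Line 3: ['rectangle', 'early', 'year'] (min_width=20, slack=2)
Line 4: ['corn', 'we', 'purple', 'stop'] (min_width=19, slack=3)
Line 5: ['water', 'run', 'salty', 'salt'] (min_width=20, slack=2)
Line 6: ['who'] (min_width=3, slack=19)
Total lines: 6

Answer: 6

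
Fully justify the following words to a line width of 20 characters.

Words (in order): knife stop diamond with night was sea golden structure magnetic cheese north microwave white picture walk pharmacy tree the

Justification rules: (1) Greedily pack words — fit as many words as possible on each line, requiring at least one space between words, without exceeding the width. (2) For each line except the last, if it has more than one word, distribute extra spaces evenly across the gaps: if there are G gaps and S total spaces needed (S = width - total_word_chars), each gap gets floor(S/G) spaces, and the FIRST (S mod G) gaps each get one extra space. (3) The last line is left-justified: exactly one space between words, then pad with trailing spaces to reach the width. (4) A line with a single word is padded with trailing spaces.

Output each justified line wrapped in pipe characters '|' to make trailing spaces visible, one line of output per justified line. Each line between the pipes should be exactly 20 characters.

Line 1: ['knife', 'stop', 'diamond'] (min_width=18, slack=2)
Line 2: ['with', 'night', 'was', 'sea'] (min_width=18, slack=2)
Line 3: ['golden', 'structure'] (min_width=16, slack=4)
Line 4: ['magnetic', 'cheese'] (min_width=15, slack=5)
Line 5: ['north', 'microwave'] (min_width=15, slack=5)
Line 6: ['white', 'picture', 'walk'] (min_width=18, slack=2)
Line 7: ['pharmacy', 'tree', 'the'] (min_width=17, slack=3)

Answer: |knife  stop  diamond|
|with  night  was sea|
|golden     structure|
|magnetic      cheese|
|north      microwave|
|white  picture  walk|
|pharmacy tree the   |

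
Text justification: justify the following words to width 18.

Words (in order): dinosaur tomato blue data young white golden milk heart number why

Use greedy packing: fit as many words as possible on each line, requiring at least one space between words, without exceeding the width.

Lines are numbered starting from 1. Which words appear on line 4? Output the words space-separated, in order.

Answer: heart number why

Derivation:
Line 1: ['dinosaur', 'tomato'] (min_width=15, slack=3)
Line 2: ['blue', 'data', 'young'] (min_width=15, slack=3)
Line 3: ['white', 'golden', 'milk'] (min_width=17, slack=1)
Line 4: ['heart', 'number', 'why'] (min_width=16, slack=2)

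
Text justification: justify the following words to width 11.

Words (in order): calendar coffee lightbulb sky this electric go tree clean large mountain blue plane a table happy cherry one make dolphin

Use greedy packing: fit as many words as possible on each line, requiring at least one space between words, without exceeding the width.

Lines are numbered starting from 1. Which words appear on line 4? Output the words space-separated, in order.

Line 1: ['calendar'] (min_width=8, slack=3)
Line 2: ['coffee'] (min_width=6, slack=5)
Line 3: ['lightbulb'] (min_width=9, slack=2)
Line 4: ['sky', 'this'] (min_width=8, slack=3)
Line 5: ['electric', 'go'] (min_width=11, slack=0)
Line 6: ['tree', 'clean'] (min_width=10, slack=1)
Line 7: ['large'] (min_width=5, slack=6)
Line 8: ['mountain'] (min_width=8, slack=3)
Line 9: ['blue', 'plane'] (min_width=10, slack=1)
Line 10: ['a', 'table'] (min_width=7, slack=4)
Line 11: ['happy'] (min_width=5, slack=6)
Line 12: ['cherry', 'one'] (min_width=10, slack=1)
Line 13: ['make'] (min_width=4, slack=7)
Line 14: ['dolphin'] (min_width=7, slack=4)

Answer: sky this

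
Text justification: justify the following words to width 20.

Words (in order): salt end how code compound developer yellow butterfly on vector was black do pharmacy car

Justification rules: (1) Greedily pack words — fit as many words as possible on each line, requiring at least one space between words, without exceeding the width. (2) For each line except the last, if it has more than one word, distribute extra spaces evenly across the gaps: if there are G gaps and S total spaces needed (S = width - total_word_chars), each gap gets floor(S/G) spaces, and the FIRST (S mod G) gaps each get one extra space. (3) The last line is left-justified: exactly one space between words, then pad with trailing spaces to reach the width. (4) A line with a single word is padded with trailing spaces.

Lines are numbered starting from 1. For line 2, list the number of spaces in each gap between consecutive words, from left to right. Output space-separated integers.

Line 1: ['salt', 'end', 'how', 'code'] (min_width=17, slack=3)
Line 2: ['compound', 'developer'] (min_width=18, slack=2)
Line 3: ['yellow', 'butterfly', 'on'] (min_width=19, slack=1)
Line 4: ['vector', 'was', 'black', 'do'] (min_width=19, slack=1)
Line 5: ['pharmacy', 'car'] (min_width=12, slack=8)

Answer: 3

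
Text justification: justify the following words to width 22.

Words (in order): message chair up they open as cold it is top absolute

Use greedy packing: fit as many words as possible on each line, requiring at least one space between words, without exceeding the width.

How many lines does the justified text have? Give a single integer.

Answer: 3

Derivation:
Line 1: ['message', 'chair', 'up', 'they'] (min_width=21, slack=1)
Line 2: ['open', 'as', 'cold', 'it', 'is', 'top'] (min_width=22, slack=0)
Line 3: ['absolute'] (min_width=8, slack=14)
Total lines: 3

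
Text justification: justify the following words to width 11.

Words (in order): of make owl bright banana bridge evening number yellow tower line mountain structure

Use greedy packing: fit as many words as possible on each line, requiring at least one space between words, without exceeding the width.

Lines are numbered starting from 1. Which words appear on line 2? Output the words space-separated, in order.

Line 1: ['of', 'make', 'owl'] (min_width=11, slack=0)
Line 2: ['bright'] (min_width=6, slack=5)
Line 3: ['banana'] (min_width=6, slack=5)
Line 4: ['bridge'] (min_width=6, slack=5)
Line 5: ['evening'] (min_width=7, slack=4)
Line 6: ['number'] (min_width=6, slack=5)
Line 7: ['yellow'] (min_width=6, slack=5)
Line 8: ['tower', 'line'] (min_width=10, slack=1)
Line 9: ['mountain'] (min_width=8, slack=3)
Line 10: ['structure'] (min_width=9, slack=2)

Answer: bright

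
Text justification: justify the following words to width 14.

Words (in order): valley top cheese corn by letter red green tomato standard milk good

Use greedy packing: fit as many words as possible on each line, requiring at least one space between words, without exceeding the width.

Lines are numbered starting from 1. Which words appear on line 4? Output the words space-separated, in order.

Line 1: ['valley', 'top'] (min_width=10, slack=4)
Line 2: ['cheese', 'corn', 'by'] (min_width=14, slack=0)
Line 3: ['letter', 'red'] (min_width=10, slack=4)
Line 4: ['green', 'tomato'] (min_width=12, slack=2)
Line 5: ['standard', 'milk'] (min_width=13, slack=1)
Line 6: ['good'] (min_width=4, slack=10)

Answer: green tomato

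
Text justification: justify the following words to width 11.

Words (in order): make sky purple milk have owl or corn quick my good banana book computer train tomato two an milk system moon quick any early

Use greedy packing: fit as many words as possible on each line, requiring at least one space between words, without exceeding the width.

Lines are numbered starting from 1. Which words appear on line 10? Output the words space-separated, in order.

Answer: an milk

Derivation:
Line 1: ['make', 'sky'] (min_width=8, slack=3)
Line 2: ['purple', 'milk'] (min_width=11, slack=0)
Line 3: ['have', 'owl', 'or'] (min_width=11, slack=0)
Line 4: ['corn', 'quick'] (min_width=10, slack=1)
Line 5: ['my', 'good'] (min_width=7, slack=4)
Line 6: ['banana', 'book'] (min_width=11, slack=0)
Line 7: ['computer'] (min_width=8, slack=3)
Line 8: ['train'] (min_width=5, slack=6)
Line 9: ['tomato', 'two'] (min_width=10, slack=1)
Line 10: ['an', 'milk'] (min_width=7, slack=4)
Line 11: ['system', 'moon'] (min_width=11, slack=0)
Line 12: ['quick', 'any'] (min_width=9, slack=2)
Line 13: ['early'] (min_width=5, slack=6)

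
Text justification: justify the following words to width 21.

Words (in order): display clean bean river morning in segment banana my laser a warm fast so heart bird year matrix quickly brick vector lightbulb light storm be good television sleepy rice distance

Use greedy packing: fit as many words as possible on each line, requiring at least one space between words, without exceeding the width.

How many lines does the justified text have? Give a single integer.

Answer: 10

Derivation:
Line 1: ['display', 'clean', 'bean'] (min_width=18, slack=3)
Line 2: ['river', 'morning', 'in'] (min_width=16, slack=5)
Line 3: ['segment', 'banana', 'my'] (min_width=17, slack=4)
Line 4: ['laser', 'a', 'warm', 'fast', 'so'] (min_width=20, slack=1)
Line 5: ['heart', 'bird', 'year'] (min_width=15, slack=6)
Line 6: ['matrix', 'quickly', 'brick'] (min_width=20, slack=1)
Line 7: ['vector', 'lightbulb'] (min_width=16, slack=5)
Line 8: ['light', 'storm', 'be', 'good'] (min_width=19, slack=2)
Line 9: ['television', 'sleepy'] (min_width=17, slack=4)
Line 10: ['rice', 'distance'] (min_width=13, slack=8)
Total lines: 10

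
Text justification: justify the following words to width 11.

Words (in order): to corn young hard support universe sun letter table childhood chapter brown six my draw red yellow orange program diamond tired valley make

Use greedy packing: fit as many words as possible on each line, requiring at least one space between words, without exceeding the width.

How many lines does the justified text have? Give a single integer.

Line 1: ['to', 'corn'] (min_width=7, slack=4)
Line 2: ['young', 'hard'] (min_width=10, slack=1)
Line 3: ['support'] (min_width=7, slack=4)
Line 4: ['universe'] (min_width=8, slack=3)
Line 5: ['sun', 'letter'] (min_width=10, slack=1)
Line 6: ['table'] (min_width=5, slack=6)
Line 7: ['childhood'] (min_width=9, slack=2)
Line 8: ['chapter'] (min_width=7, slack=4)
Line 9: ['brown', 'six'] (min_width=9, slack=2)
Line 10: ['my', 'draw', 'red'] (min_width=11, slack=0)
Line 11: ['yellow'] (min_width=6, slack=5)
Line 12: ['orange'] (min_width=6, slack=5)
Line 13: ['program'] (min_width=7, slack=4)
Line 14: ['diamond'] (min_width=7, slack=4)
Line 15: ['tired'] (min_width=5, slack=6)
Line 16: ['valley', 'make'] (min_width=11, slack=0)
Total lines: 16

Answer: 16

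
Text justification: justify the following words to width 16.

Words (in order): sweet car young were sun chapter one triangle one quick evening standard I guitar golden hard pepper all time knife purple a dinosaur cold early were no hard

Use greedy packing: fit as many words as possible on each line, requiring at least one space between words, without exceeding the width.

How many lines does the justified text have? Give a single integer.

Line 1: ['sweet', 'car', 'young'] (min_width=15, slack=1)
Line 2: ['were', 'sun', 'chapter'] (min_width=16, slack=0)
Line 3: ['one', 'triangle', 'one'] (min_width=16, slack=0)
Line 4: ['quick', 'evening'] (min_width=13, slack=3)
Line 5: ['standard', 'I'] (min_width=10, slack=6)
Line 6: ['guitar', 'golden'] (min_width=13, slack=3)
Line 7: ['hard', 'pepper', 'all'] (min_width=15, slack=1)
Line 8: ['time', 'knife'] (min_width=10, slack=6)
Line 9: ['purple', 'a'] (min_width=8, slack=8)
Line 10: ['dinosaur', 'cold'] (min_width=13, slack=3)
Line 11: ['early', 'were', 'no'] (min_width=13, slack=3)
Line 12: ['hard'] (min_width=4, slack=12)
Total lines: 12

Answer: 12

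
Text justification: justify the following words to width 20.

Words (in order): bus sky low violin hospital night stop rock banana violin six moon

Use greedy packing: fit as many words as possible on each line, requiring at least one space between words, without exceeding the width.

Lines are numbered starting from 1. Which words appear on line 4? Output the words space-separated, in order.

Answer: six moon

Derivation:
Line 1: ['bus', 'sky', 'low', 'violin'] (min_width=18, slack=2)
Line 2: ['hospital', 'night', 'stop'] (min_width=19, slack=1)
Line 3: ['rock', 'banana', 'violin'] (min_width=18, slack=2)
Line 4: ['six', 'moon'] (min_width=8, slack=12)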